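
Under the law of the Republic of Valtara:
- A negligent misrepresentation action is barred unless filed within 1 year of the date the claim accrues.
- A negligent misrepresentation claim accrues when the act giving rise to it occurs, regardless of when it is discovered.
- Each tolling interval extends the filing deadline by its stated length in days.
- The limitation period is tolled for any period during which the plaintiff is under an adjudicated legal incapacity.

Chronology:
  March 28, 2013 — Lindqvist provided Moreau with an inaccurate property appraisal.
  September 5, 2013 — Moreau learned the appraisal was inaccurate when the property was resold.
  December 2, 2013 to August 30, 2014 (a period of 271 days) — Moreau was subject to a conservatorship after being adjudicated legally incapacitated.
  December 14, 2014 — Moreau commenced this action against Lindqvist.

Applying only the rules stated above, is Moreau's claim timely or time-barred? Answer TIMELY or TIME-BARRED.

TIMELY

Because the rule ties accrual to occurrence, the claim accrued on March 28, 2013, not on the September 5, 2013 discovery date.
The untolled deadline — 1 year after March 28, 2013 — is March 28, 2014.
The period was tolled for 271 days by the plaintiff's legal incapacity (December 2, 2013 to August 30, 2014), pushing the deadline to December 24, 2014.
Filing on December 14, 2014 beat the December 24, 2014 deadline — the action is timely.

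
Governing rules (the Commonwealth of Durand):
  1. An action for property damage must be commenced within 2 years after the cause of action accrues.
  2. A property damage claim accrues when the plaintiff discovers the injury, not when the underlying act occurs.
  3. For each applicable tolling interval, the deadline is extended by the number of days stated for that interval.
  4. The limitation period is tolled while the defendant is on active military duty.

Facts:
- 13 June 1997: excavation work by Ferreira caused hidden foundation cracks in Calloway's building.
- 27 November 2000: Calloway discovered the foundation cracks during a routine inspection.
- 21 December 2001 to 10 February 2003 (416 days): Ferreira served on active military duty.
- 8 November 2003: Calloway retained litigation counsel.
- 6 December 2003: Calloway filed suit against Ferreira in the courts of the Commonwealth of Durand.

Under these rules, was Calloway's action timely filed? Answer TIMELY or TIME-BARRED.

Under the discovery rule, the claim accrued on 27 November 2000, when Calloway discovered the injury — not on the 13 June 1997 date of the underlying act.
Adding the 2 years base period to 27 November 2000 gives a deadline of 27 November 2002, before any tolling.
Because the defendant's active military service ran from 21 December 2001 to 10 February 2003, the deadline is extended by 416 days to 17 January 2004.
None of the other events listed affects the running of the period under the stated rules.
Calloway filed on 6 December 2003, before the 17 January 2004 deadline, so the action is timely.

TIMELY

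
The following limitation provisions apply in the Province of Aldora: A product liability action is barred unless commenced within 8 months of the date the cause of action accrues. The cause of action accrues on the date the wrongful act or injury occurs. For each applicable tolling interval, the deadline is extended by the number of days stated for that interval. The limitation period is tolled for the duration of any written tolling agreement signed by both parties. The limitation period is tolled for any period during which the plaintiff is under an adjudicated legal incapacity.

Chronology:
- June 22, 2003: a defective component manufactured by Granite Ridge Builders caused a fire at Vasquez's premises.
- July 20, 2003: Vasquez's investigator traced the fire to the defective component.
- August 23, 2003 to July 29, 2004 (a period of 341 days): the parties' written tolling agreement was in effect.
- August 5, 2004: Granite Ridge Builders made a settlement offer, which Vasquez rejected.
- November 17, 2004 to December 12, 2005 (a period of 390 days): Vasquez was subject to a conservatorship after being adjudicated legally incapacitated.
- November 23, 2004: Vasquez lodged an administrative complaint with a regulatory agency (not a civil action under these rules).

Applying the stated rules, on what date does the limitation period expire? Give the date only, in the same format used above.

February 22, 2006

The claim accrued on June 22, 2003, when the wrongful act occurred; under the stated occurrence rule the July 20, 2003 discovery does not delay accrual.
8 months from June 22, 2003 is February 22, 2004.
The written tolling agreement from August 23, 2003 to July 29, 2004 tolled the period for 341 days, extending the deadline to January 28, 2005.
Because the plaintiff's legal incapacity ran from November 17, 2004 to December 12, 2005, the deadline is extended by 390 days to February 22, 2006.
Nothing else in the chronology tolls or restarts the period.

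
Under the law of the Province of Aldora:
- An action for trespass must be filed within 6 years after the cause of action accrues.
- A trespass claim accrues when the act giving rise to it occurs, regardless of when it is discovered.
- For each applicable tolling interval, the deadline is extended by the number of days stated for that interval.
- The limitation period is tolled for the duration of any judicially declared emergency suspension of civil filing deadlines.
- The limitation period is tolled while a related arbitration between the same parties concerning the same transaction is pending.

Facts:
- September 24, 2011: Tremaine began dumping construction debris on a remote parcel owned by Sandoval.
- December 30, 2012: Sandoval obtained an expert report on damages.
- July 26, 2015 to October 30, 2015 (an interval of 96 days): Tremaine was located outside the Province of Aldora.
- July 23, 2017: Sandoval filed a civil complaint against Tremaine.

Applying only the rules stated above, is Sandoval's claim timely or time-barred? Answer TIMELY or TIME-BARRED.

The claim accrued on September 24, 2011, when the wrongful act occurred.
6 years from September 24, 2011 is September 24, 2017.
The defendant's absence from the jurisdiction from July 26, 2015 to October 30, 2015 does not toll the period, because no stated rule makes the defendant's absence a tolling event.
Nothing else in the chronology tolls or restarts the period.
Sandoval filed on July 23, 2017, before the September 24, 2017 deadline, so the action is timely.

TIMELY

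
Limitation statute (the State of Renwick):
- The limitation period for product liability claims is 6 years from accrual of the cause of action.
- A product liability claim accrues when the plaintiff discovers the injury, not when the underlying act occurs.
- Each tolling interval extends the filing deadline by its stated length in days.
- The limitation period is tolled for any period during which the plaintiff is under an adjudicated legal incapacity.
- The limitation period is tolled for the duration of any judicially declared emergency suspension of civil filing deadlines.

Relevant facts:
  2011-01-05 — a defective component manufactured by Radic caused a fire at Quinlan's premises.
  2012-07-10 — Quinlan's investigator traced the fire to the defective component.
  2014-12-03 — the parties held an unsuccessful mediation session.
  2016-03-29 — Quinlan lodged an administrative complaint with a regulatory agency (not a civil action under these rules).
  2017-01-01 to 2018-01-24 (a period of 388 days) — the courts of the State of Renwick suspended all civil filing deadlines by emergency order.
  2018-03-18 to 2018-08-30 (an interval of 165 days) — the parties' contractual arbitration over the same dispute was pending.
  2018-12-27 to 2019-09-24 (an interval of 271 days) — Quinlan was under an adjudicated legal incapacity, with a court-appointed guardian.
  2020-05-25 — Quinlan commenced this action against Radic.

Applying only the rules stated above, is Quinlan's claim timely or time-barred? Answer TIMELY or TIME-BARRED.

TIME-BARRED

Under the discovery rule, the claim accrued on 2012-07-10, when Quinlan discovered the injury — not on the 2011-01-05 date of the underlying act.
6 years from 2012-07-10 is 2018-07-10.
The period was tolled for 388 days by the emergency suspension of filing deadlines (2017-01-01 to 2018-01-24), pushing the deadline to 2019-08-02.
Because the plaintiff's legal incapacity ran from 2018-12-27 to 2019-09-24, the deadline is extended by 271 days to 2020-04-29.
The pending related arbitration from 2018-03-18 to 2018-08-30 does not toll the period, because no stated rule makes a pending arbitration a tolling event.
Nothing else in the chronology tolls or restarts the period.
Filing on 2020-05-25 missed the 2020-04-29 deadline — the action is time-barred.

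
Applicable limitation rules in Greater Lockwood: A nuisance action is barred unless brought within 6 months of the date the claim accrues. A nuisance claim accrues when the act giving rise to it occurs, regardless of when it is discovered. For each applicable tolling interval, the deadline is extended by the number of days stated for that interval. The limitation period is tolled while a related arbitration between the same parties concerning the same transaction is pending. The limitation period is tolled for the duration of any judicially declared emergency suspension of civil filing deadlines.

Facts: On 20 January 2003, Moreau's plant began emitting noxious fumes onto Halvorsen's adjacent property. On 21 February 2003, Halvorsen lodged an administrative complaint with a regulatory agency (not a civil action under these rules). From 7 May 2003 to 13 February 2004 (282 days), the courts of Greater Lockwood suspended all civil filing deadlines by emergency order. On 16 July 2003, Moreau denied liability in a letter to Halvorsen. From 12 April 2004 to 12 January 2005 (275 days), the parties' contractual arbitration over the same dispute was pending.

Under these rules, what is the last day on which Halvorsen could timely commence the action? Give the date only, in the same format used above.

27 January 2005

The limitation period began to run on 20 January 2003.
Adding the 6 months base period to 20 January 2003 gives a deadline of 20 July 2003, before any tolling.
Because the emergency suspension of filing deadlines ran from 7 May 2003 to 13 February 2004, the deadline is extended by 282 days to 27 April 2004.
The period was tolled for 275 days by the pending related arbitration (12 April 2004 to 12 January 2005), pushing the deadline to 27 January 2005.
Nothing else in the chronology tolls or restarts the period.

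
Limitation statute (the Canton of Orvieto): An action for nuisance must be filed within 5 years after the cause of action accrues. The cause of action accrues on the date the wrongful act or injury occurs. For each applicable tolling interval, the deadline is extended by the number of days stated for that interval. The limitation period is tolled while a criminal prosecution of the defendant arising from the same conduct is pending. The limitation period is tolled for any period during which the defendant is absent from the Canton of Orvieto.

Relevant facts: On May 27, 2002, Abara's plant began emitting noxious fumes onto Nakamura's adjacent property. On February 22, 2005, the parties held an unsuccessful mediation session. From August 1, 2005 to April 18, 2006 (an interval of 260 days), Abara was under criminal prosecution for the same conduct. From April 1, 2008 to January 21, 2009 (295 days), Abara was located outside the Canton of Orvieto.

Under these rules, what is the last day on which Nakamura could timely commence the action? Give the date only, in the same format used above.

February 11, 2008

The limitation period began to run on May 27, 2002.
The untolled deadline — 5 years after May 27, 2002 — is May 27, 2007.
The pending criminal prosecution from August 1, 2005 to April 18, 2006 tolled the period for 260 days, extending the deadline to February 11, 2008.
The defendant's absence from the jurisdiction from April 1, 2008 to January 21, 2009 began after the period had already run on February 11, 2008, so it has no tolling effect.
Nothing else in the chronology tolls or restarts the period.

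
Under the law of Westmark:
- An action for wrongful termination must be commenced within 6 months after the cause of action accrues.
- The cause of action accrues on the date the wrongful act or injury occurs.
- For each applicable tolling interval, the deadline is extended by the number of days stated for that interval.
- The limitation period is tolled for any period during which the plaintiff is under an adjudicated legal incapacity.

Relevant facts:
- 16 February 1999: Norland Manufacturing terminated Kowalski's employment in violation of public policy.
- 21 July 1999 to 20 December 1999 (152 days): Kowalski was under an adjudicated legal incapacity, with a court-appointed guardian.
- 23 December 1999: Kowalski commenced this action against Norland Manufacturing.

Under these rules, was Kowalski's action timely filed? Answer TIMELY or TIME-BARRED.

TIMELY

The claim accrued on 16 February 1999, when the wrongful act occurred.
The untolled deadline — 6 months after 16 February 1999 — is 16 August 1999.
The period was tolled for 152 days by the plaintiff's legal incapacity (21 July 1999 to 20 December 1999), pushing the deadline to 15 January 2000.
Kowalski filed on 23 December 1999, before the 15 January 2000 deadline, so the action is timely.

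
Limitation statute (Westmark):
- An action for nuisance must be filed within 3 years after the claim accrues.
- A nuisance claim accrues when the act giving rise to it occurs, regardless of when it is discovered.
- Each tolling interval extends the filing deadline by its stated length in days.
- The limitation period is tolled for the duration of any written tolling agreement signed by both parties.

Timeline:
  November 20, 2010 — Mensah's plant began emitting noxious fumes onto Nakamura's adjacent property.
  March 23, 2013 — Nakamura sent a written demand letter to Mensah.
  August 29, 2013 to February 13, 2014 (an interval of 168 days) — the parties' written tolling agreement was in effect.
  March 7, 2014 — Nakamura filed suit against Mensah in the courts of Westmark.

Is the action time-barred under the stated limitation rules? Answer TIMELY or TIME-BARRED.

The claim accrued on November 20, 2010, the date of the act.
Adding the 3 years base period to November 20, 2010 gives a deadline of November 20, 2013, before any tolling.
The period was tolled for 168 days by the written tolling agreement (August 29, 2013 to February 13, 2014), pushing the deadline to May 7, 2014.
None of the other events listed affects the running of the period under the stated rules.
Nakamura filed on March 7, 2014, before the May 7, 2014 deadline, so the action is timely.

TIMELY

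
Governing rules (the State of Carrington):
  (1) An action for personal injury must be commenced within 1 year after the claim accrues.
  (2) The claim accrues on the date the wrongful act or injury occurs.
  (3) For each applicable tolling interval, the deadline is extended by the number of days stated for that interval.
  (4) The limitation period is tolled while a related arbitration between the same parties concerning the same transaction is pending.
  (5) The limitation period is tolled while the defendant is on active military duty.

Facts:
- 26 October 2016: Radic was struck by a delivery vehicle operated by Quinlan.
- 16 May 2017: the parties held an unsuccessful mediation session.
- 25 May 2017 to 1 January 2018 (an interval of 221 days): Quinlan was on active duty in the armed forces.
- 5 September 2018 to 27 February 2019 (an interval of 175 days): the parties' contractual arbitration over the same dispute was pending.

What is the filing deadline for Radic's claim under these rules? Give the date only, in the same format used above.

The limitation period began to run on 26 October 2016.
1 year from 26 October 2016 is 26 October 2017.
The period was tolled for 221 days by the defendant's active military service (25 May 2017 to 1 January 2018), pushing the deadline to 4 June 2018.
The pending related arbitration from 5 September 2018 to 27 February 2019 began after the period had already run on 4 June 2018, so it has no tolling effect.
None of the other events listed affects the running of the period under the stated rules.

4 June 2018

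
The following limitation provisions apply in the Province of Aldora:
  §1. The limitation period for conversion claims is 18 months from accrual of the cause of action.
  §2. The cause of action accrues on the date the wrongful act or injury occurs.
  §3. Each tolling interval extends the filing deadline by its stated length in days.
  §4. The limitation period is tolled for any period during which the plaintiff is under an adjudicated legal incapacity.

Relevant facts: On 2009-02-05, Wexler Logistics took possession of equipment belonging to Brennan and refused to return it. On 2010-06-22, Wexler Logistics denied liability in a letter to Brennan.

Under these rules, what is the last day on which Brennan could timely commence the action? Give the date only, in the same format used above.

The cause of action accrued on 2009-02-05, the date of the act.
18 months from 2009-02-05 is 2010-08-05.
Nothing else in the chronology tolls or restarts the period.

2010-08-05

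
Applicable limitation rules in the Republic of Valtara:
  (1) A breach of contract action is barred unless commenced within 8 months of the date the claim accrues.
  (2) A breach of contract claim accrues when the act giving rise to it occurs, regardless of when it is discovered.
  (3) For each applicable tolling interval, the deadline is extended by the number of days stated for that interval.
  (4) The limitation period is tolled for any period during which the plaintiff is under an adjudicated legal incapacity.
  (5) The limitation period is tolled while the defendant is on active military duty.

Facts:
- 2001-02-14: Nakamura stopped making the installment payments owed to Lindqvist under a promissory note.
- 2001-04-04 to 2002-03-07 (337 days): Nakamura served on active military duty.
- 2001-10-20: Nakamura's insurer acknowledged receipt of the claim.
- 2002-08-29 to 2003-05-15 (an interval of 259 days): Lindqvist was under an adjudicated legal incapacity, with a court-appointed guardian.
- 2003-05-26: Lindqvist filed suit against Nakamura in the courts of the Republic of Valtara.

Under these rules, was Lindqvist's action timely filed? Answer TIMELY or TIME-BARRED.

The claim accrued on 2001-02-14, the date of the act.
The untolled deadline — 8 months after 2001-02-14 — is 2001-10-14.
The defendant's active military service from 2001-04-04 to 2002-03-07 tolled the period for 337 days, extending the deadline to 2002-09-16.
Because the plaintiff's legal incapacity ran from 2002-08-29 to 2003-05-15, the deadline is extended by 259 days to 2003-06-02.
None of the other events listed affects the running of the period under the stated rules.
Lindqvist filed on 2003-05-26, before the 2003-06-02 deadline, so the action is timely.

TIMELY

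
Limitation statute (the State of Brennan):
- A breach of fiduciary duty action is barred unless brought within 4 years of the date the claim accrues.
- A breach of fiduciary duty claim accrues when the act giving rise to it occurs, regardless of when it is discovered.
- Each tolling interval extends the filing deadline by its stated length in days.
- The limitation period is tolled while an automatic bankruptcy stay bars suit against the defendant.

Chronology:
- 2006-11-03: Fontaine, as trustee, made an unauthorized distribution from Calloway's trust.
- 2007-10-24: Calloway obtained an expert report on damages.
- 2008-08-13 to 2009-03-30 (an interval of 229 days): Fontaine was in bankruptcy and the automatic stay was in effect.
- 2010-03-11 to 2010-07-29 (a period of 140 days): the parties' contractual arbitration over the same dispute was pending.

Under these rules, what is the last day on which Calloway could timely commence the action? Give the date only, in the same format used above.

2011-06-20

The limitation period began to run on 2006-11-03.
4 years from 2006-11-03 is 2010-11-03.
The automatic bankruptcy stay from 2008-08-13 to 2009-03-30 tolled the period for 229 days, extending the deadline to 2011-06-20.
No stated provision tolls the period for a pending arbitration, so the interval from 2010-03-11 to 2010-07-29 has no effect on the deadline.
None of the other events listed affects the running of the period under the stated rules.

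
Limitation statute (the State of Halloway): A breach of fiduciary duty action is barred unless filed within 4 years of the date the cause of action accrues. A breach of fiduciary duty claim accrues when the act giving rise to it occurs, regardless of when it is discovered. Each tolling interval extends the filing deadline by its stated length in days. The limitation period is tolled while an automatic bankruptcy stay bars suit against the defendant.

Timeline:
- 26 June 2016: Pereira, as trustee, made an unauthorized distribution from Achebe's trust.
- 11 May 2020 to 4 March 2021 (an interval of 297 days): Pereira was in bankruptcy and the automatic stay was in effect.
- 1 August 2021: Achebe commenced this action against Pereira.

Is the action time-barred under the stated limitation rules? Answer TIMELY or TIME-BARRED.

TIME-BARRED

The limitation period began to run on 26 June 2016.
The untolled deadline — 4 years after 26 June 2016 — is 26 June 2020.
The period was tolled for 297 days by the automatic bankruptcy stay (11 May 2020 to 4 March 2021), pushing the deadline to 19 April 2021.
The 1 August 2021 filing falls after the 19 April 2021 deadline; the claim is time-barred.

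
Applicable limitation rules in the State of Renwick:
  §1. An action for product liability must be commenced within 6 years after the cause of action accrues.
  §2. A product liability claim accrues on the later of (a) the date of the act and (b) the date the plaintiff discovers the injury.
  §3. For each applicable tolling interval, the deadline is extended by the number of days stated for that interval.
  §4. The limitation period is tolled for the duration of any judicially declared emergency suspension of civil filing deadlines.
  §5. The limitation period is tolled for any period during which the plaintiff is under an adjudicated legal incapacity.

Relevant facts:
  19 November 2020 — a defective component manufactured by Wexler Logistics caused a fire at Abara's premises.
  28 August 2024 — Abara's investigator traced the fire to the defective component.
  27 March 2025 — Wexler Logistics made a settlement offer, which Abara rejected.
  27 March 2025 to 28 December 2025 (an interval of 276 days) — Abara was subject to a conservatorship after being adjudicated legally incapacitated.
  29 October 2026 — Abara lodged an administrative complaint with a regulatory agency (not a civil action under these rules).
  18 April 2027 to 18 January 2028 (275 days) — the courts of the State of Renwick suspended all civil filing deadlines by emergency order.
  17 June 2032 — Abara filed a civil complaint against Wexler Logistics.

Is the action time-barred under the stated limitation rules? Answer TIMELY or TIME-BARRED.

The claim accrued on 28 August 2024 — the later of the 19 November 2020 act and the 28 August 2024 discovery.
The untolled deadline — 6 years after 28 August 2024 — is 28 August 2030.
Because the plaintiff's legal incapacity ran from 27 March 2025 to 28 December 2025, the deadline is extended by 276 days to 31 May 2031.
Because the emergency suspension of filing deadlines ran from 18 April 2027 to 18 January 2028, the deadline is extended by 275 days to 1 March 2032.
The other events in the timeline have no effect on the limitation period under the stated rules.
Filing on 17 June 2032 missed the 1 March 2032 deadline — the action is time-barred.

TIME-BARRED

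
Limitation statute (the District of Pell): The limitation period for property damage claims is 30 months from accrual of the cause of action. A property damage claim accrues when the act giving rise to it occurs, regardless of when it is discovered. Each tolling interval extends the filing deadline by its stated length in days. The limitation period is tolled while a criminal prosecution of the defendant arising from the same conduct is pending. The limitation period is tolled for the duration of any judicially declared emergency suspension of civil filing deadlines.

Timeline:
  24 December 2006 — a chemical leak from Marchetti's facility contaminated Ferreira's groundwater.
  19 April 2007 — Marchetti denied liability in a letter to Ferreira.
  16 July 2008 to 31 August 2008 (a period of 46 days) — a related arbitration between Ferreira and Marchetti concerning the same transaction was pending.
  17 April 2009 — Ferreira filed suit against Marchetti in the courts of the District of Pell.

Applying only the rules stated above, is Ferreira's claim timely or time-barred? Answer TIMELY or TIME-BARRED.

TIMELY

The claim accrued on 24 December 2006, when the wrongful act occurred.
30 months from 24 December 2006 is 24 June 2009.
No stated provision tolls the period for a pending arbitration, so the interval from 16 July 2008 to 31 August 2008 has no effect on the deadline.
Nothing else in the chronology tolls or restarts the period.
The 17 April 2009 filing precedes the 24 June 2009 deadline; the claim is timely.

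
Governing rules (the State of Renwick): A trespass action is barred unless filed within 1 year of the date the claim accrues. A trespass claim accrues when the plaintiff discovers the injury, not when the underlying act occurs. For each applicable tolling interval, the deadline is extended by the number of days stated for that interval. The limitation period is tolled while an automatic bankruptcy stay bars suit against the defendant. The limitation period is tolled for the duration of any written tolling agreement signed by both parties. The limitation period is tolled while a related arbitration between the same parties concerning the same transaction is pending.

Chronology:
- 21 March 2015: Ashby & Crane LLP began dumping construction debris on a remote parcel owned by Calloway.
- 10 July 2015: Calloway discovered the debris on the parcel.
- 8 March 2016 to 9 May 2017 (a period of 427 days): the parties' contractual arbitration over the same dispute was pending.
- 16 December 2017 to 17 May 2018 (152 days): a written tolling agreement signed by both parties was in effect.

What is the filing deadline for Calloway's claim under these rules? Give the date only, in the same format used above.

Under the discovery rule, the claim accrued on 10 July 2015, when Calloway discovered the injury — not on the 21 March 2015 date of the underlying act.
The untolled deadline — 1 year after 10 July 2015 — is 10 July 2016.
The pending related arbitration from 8 March 2016 to 9 May 2017 tolled the period for 427 days, extending the deadline to 10 September 2017.
The written tolling agreement from 16 December 2017 to 17 May 2018 began after the period had already run on 10 September 2017, so it has no tolling effect.

10 September 2017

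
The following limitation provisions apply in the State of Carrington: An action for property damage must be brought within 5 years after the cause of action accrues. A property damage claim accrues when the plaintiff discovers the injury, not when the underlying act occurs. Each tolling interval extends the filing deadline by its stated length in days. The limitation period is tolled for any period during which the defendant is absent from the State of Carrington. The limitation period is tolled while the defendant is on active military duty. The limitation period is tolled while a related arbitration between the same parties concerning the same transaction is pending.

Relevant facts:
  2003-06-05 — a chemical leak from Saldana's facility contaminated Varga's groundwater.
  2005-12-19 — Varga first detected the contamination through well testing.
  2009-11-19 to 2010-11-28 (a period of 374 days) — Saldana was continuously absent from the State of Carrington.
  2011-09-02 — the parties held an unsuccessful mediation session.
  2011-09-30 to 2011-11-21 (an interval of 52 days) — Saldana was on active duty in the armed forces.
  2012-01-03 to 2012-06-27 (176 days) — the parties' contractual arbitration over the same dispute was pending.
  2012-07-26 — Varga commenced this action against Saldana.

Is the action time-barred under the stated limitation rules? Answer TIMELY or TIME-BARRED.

TIMELY

Under the discovery rule, the claim accrued on 2005-12-19, when Varga discovered the injury — not on the 2003-06-05 date of the underlying act.
5 years from 2005-12-19 is 2010-12-19.
The period was tolled for 374 days by the defendant's absence from the jurisdiction (2009-11-19 to 2010-11-28), pushing the deadline to 2011-12-28.
The period was tolled for 52 days by the defendant's active military service (2011-09-30 to 2011-11-21), pushing the deadline to 2012-02-18.
Because the pending related arbitration ran from 2012-01-03 to 2012-06-27, the deadline is extended by 176 days to 2012-08-12.
The other events in the timeline have no effect on the limitation period under the stated rules.
The 2012-07-26 filing precedes the 2012-08-12 deadline; the claim is timely.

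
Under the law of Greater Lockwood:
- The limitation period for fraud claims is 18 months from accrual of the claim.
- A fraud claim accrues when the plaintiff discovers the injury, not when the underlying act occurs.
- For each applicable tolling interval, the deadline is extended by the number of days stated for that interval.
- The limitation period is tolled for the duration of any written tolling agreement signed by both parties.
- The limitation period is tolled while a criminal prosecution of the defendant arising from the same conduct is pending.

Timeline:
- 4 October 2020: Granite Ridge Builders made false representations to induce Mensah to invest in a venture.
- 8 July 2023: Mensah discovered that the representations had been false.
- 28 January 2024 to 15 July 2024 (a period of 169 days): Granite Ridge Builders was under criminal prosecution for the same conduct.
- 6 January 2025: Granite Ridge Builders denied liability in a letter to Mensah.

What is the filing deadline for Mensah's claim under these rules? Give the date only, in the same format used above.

The claim did not accrue until Mensah discovered the injury on 8 July 2023; the 4 October 2020 act date does not start the clock under the stated rule.
18 months from 8 July 2023 is 8 January 2025.
Because the pending criminal prosecution ran from 28 January 2024 to 15 July 2024, the deadline is extended by 169 days to 26 June 2025.
The other events in the timeline have no effect on the limitation period under the stated rules.

26 June 2025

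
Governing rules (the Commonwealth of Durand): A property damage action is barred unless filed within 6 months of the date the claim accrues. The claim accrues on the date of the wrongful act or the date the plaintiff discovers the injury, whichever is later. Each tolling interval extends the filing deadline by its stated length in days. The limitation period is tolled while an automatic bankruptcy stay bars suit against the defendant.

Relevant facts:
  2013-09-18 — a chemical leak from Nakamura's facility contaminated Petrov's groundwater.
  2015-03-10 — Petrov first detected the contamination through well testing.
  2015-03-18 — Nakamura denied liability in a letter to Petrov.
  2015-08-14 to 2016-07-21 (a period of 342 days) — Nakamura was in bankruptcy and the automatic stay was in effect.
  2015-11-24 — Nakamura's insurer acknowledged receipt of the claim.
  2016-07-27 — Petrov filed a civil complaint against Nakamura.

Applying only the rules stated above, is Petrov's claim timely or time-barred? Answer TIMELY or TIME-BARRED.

TIMELY

The claim accrued on 2015-03-10 — the later of the 2013-09-18 act and the 2015-03-10 discovery.
Adding the 6 months base period to 2015-03-10 gives a deadline of 2015-09-10, before any tolling.
The automatic bankruptcy stay from 2015-08-14 to 2016-07-21 tolled the period for 342 days, extending the deadline to 2016-08-17.
The other events in the timeline have no effect on the limitation period under the stated rules.
Filing on 2016-07-27 beat the 2016-08-17 deadline — the action is timely.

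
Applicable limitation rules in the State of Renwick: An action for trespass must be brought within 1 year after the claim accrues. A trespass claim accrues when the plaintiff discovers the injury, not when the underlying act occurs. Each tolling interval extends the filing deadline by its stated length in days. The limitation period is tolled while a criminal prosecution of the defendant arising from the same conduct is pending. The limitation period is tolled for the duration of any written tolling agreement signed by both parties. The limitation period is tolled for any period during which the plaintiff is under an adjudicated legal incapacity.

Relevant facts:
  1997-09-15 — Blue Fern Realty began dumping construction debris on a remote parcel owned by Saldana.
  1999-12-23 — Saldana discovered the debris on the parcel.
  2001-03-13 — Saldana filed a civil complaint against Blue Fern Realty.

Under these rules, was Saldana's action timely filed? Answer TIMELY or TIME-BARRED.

Accrual is tied to discovery, so the period began on 1999-12-23 rather than on 1997-09-15 when the act occurred.
The untolled deadline — 1 year after 1999-12-23 — is 2000-12-23.
Filing on 2001-03-13 missed the 2000-12-23 deadline — the action is time-barred.

TIME-BARRED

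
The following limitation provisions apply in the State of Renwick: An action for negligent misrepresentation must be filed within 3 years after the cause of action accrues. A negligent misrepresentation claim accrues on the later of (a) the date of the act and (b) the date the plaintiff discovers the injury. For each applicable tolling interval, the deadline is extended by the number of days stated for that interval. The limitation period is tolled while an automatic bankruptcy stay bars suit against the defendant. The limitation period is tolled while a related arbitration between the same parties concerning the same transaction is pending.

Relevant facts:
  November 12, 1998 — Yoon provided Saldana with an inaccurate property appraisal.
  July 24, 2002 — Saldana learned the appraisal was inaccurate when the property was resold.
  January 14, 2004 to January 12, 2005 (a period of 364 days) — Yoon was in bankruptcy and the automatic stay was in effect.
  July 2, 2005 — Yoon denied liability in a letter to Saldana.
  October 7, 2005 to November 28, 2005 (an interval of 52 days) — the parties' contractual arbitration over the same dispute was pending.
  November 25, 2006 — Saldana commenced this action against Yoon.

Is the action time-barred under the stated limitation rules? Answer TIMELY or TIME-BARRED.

Taking the later of the act (November 12, 1998) and discovery (July 24, 2002), the claim accrued on July 24, 2002.
The untolled deadline — 3 years after July 24, 2002 — is July 24, 2005.
The automatic bankruptcy stay from January 14, 2004 to January 12, 2005 tolled the period for 364 days, extending the deadline to July 23, 2006.
Because the pending related arbitration ran from October 7, 2005 to November 28, 2005, the deadline is extended by 52 days to September 13, 2006.
The other events in the timeline have no effect on the limitation period under the stated rules.
The November 25, 2006 filing falls after the September 13, 2006 deadline; the claim is time-barred.

TIME-BARRED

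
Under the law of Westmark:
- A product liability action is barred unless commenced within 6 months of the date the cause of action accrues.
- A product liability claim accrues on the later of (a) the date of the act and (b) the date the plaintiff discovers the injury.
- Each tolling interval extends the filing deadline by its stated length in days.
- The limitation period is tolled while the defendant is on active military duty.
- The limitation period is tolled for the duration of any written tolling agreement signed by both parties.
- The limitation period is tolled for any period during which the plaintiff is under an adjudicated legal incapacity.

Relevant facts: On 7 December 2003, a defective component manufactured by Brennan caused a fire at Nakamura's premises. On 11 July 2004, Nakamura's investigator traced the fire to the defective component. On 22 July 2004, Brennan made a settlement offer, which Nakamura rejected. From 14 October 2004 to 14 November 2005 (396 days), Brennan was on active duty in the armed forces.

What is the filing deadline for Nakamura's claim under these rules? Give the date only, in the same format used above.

11 February 2006

The claim accrued on 11 July 2004 — the later of the 7 December 2003 act and the 11 July 2004 discovery.
The untolled deadline — 6 months after 11 July 2004 — is 11 January 2005.
The period was tolled for 396 days by the defendant's active military service (14 October 2004 to 14 November 2005), pushing the deadline to 11 February 2006.
Nothing else in the chronology tolls or restarts the period.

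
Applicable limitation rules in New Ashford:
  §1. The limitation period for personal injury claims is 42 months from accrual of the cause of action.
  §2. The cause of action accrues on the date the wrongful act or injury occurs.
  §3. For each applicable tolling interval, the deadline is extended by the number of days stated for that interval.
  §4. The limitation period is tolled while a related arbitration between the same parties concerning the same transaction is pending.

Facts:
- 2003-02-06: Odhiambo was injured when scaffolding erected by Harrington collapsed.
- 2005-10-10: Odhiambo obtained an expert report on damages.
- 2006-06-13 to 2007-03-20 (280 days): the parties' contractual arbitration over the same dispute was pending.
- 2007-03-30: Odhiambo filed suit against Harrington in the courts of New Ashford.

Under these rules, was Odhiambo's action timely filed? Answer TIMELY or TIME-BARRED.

The claim accrued on 2003-02-06, when the wrongful act occurred.
42 months from 2003-02-06 is 2006-08-06.
The pending related arbitration from 2006-06-13 to 2007-03-20 tolled the period for 280 days, extending the deadline to 2007-05-13.
Nothing else in the chronology tolls or restarts the period.
Filing on 2007-03-30 beat the 2007-05-13 deadline — the action is timely.

TIMELY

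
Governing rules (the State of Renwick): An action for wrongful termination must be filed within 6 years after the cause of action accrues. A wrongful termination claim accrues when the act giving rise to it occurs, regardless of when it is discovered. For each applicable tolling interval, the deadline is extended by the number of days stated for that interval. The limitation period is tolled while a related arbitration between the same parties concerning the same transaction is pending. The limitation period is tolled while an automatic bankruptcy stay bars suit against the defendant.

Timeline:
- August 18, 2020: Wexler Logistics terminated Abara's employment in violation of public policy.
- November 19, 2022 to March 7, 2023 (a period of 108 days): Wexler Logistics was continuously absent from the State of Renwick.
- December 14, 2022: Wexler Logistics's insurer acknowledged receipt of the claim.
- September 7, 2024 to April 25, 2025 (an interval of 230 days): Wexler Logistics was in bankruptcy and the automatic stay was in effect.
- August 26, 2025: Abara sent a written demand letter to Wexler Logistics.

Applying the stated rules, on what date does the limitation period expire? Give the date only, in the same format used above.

The cause of action accrued on August 18, 2020, the date of the act.
6 years from August 18, 2020 is August 18, 2026.
The automatic bankruptcy stay from September 7, 2024 to April 25, 2025 tolled the period for 230 days, extending the deadline to April 5, 2027.
The defendant's absence from the jurisdiction from November 19, 2022 to March 7, 2023 does not toll the period, because no stated rule makes the defendant's absence a tolling event.
The other events in the timeline have no effect on the limitation period under the stated rules.

April 5, 2027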